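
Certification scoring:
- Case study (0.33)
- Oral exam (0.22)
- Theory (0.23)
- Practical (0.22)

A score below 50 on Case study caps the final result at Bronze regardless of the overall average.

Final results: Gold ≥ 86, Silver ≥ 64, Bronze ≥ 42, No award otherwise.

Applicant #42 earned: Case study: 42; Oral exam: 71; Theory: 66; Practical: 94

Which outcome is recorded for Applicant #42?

Bronze

Case study score 42 < 50: minimum not met.
Weighted total:
  Case study 42 × 0.33 = 13.86
  Oral exam 71 × 0.22 = 15.62
  Theory 66 × 0.23 = 15.18
  Practical 94 × 0.22 = 20.68
Sum = 65.34
65.34 would be Silver; cap at Bronze applies → Bronze.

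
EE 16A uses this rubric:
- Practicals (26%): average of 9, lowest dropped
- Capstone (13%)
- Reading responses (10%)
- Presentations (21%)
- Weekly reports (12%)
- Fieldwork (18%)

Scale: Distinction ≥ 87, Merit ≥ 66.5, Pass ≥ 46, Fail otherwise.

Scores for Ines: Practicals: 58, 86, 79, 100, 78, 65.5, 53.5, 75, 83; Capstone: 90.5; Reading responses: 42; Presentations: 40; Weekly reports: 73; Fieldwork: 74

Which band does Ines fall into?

Merit

Practicals: drop 53.5 → average of remaining 8 = 624.5/8 = 78.0625
Weighted total:
  Practicals 78.0625 × 0.26 = 20.29625
  Capstone 90.5 × 0.13 = 11.765
  Reading responses 42 × 0.1 = 4.2
  Presentations 40 × 0.21 = 8.4
  Weekly reports 73 × 0.12 = 8.76
  Fieldwork 74 × 0.18 = 13.32
Sum = 66.74125
66.74125 is ≥ 66.5 and < 87 → Merit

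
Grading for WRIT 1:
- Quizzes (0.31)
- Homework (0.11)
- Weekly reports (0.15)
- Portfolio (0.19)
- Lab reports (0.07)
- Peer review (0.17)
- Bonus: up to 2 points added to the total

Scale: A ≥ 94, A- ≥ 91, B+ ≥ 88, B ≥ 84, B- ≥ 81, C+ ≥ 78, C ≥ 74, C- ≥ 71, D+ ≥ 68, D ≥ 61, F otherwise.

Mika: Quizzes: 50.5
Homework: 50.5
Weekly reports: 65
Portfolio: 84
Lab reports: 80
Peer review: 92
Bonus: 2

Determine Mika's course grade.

Weighted total:
  Quizzes 50.5 × 0.31 = 15.655
  Homework 50.5 × 0.11 = 5.555
  Weekly reports 65 × 0.15 = 9.75
  Portfolio 84 × 0.19 = 15.96
  Lab reports 80 × 0.07 = 5.6
  Peer review 92 × 0.17 = 15.64
Sum = 68.16
Bonus: 68.16 + 2 = 70.16
70.16 is ≥ 68 and < 71 → D+

D+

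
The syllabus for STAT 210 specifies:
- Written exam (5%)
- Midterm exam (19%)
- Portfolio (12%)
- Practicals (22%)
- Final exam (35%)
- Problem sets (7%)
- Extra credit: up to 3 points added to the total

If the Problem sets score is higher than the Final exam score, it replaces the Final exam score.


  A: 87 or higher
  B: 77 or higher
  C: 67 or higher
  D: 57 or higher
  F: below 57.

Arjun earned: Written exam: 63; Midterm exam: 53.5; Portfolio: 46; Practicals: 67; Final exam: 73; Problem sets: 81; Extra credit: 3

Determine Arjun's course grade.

Problem sets (81) > Final exam (73), so Final exam counts as 81.
Weighted total:
  Written exam 63 × 0.05 = 3.15
  Midterm exam 53.5 × 0.19 = 10.165
  Portfolio 46 × 0.12 = 5.52
  Practicals 67 × 0.22 = 14.74
  Final exam 81 × 0.35 = 28.35
  Problem sets 81 × 0.07 = 5.67
Sum = 67.595
Extra credit: 67.595 + 3 = 70.595
70.595 is ≥ 67 and < 77 → C

C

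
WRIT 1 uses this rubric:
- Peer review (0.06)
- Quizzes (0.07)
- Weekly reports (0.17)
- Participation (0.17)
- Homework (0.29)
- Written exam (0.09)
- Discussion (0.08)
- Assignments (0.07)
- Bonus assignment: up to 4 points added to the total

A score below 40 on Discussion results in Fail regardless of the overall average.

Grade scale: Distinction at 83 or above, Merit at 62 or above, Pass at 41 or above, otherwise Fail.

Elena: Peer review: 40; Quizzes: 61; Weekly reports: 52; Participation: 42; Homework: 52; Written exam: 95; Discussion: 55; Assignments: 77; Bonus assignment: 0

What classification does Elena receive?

Pass

Discussion score 55 ≥ 40: minimum met.
Weighted total:
  Peer review 40 × 0.06 = 2.4
  Quizzes 61 × 0.07 = 4.27
  Weekly reports 52 × 0.17 = 8.84
  Participation 42 × 0.17 = 7.14
  Homework 52 × 0.29 = 15.08
  Written exam 95 × 0.09 = 8.55
  Discussion 55 × 0.08 = 4.4
  Assignments 77 × 0.07 = 5.39
Sum = 56.07
Bonus assignment: 56.07 + 0 = 56.07
56.07 is ≥ 41 and < 62 → Pass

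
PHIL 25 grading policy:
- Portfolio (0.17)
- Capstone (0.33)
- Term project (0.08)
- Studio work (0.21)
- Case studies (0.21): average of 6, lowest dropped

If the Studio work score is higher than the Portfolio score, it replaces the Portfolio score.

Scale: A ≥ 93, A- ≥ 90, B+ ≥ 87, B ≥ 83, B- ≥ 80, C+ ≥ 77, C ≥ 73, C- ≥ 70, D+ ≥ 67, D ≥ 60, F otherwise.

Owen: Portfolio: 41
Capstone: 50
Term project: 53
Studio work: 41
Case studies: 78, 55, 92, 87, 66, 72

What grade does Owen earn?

F

Case studies: drop 55 → average of remaining 5 = 395/5 = 79
Studio work (41) ≤ Portfolio (41), so Portfolio stays at 41.
Weighted total:
  Portfolio 41 × 0.17 = 6.97
  Capstone 50 × 0.33 = 16.5
  Term project 53 × 0.08 = 4.24
  Studio work 41 × 0.21 = 8.61
  Case studies 79 × 0.21 = 16.59
Sum = 52.91
52.91 < 60 → F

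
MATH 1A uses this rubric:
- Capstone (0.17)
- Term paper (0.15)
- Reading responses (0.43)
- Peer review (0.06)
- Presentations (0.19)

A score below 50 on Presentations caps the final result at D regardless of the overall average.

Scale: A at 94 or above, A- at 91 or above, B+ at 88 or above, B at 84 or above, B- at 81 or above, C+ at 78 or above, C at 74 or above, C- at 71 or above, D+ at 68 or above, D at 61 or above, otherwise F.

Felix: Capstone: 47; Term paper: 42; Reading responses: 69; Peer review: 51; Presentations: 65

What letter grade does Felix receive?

F

Presentations score 65 ≥ 50: minimum met.
Weighted total:
  Capstone 47 × 0.17 = 7.99
  Term paper 42 × 0.15 = 6.3
  Reading responses 69 × 0.43 = 29.67
  Peer review 51 × 0.06 = 3.06
  Presentations 65 × 0.19 = 12.35
Sum = 59.37
59.37 < 61 → F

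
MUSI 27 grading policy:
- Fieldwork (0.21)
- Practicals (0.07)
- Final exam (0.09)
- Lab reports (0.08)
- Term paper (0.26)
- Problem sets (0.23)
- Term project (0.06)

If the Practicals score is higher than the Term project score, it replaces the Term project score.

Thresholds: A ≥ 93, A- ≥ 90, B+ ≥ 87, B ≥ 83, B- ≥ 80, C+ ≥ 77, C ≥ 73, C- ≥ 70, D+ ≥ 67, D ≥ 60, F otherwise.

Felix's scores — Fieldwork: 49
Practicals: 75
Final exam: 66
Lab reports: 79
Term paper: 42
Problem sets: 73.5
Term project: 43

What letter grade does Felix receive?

Practicals (75) > Term project (43), so Term project counts as 75.
Weighted total:
  Fieldwork 49 × 0.21 = 10.29
  Practicals 75 × 0.07 = 5.25
  Final exam 66 × 0.09 = 5.94
  Lab reports 79 × 0.08 = 6.32
  Term paper 42 × 0.26 = 10.92
  Problem sets 73.5 × 0.23 = 16.905
  Term project 75 × 0.06 = 4.5
Sum = 60.125
60.125 is ≥ 60 and < 67 → D

D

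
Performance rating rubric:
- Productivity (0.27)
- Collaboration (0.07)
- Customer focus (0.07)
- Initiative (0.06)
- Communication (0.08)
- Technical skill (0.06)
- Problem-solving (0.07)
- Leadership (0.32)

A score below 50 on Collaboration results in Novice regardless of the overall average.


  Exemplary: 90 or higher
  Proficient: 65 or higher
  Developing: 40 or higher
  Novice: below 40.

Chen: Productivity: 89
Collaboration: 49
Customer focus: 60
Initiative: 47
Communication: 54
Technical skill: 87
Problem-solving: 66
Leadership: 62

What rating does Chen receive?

Novice

Collaboration score 49 < 50: minimum not met.
Weighted total:
  Productivity 89 × 0.27 = 24.03
  Collaboration 49 × 0.07 = 3.43
  Customer focus 60 × 0.07 = 4.2
  Initiative 47 × 0.06 = 2.82
  Communication 54 × 0.08 = 4.32
  Technical skill 87 × 0.06 = 5.22
  Problem-solving 66 × 0.07 = 4.62
  Leadership 62 × 0.32 = 19.84
Sum = 68.48
Because the Collaboration minimum was not met, the result is Novice.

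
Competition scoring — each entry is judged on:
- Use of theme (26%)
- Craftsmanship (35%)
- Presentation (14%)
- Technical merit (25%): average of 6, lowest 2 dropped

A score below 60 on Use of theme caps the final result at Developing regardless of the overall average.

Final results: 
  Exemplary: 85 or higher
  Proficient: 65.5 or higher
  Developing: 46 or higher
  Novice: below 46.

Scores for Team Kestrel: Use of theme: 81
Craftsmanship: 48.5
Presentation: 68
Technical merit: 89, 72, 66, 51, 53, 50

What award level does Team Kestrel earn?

Developing

Technical merit: drop 50, 51 → average of remaining 4 = 280/4 = 70
Use of theme score 81 ≥ 60: minimum met.
Weighted total:
  Use of theme 81 × 0.26 = 21.06
  Craftsmanship 48.5 × 0.35 = 16.975
  Presentation 68 × 0.14 = 9.52
  Technical merit 70 × 0.25 = 17.5
Sum = 65.055
65.055 is ≥ 46 and < 65.5 → Developing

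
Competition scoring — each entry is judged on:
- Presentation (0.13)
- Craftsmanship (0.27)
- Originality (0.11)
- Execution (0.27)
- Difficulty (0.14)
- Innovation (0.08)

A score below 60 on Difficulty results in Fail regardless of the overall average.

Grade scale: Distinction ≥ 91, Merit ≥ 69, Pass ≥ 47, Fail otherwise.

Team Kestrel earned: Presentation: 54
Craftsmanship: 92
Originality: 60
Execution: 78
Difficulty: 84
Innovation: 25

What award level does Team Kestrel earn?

Merit

Difficulty score 84 ≥ 60: minimum met.
Weighted total:
  Presentation 54 × 0.13 = 7.02
  Craftsmanship 92 × 0.27 = 24.84
  Originality 60 × 0.11 = 6.6
  Execution 78 × 0.27 = 21.06
  Difficulty 84 × 0.14 = 11.76
  Innovation 25 × 0.08 = 2
Sum = 73.28
73.28 is ≥ 69 and < 91 → Merit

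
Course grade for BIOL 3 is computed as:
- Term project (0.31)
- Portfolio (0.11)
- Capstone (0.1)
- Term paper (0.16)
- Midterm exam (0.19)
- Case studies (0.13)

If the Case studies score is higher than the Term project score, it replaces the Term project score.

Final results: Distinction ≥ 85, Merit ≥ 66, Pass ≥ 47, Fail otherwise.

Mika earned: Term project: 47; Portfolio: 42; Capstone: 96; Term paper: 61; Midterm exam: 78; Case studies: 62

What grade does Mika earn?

Case studies (62) > Term project (47), so Term project counts as 62.
Weighted total:
  Term project 62 × 0.31 = 19.22
  Portfolio 42 × 0.11 = 4.62
  Capstone 96 × 0.1 = 9.6
  Term paper 61 × 0.16 = 9.76
  Midterm exam 78 × 0.19 = 14.82
  Case studies 62 × 0.13 = 8.06
Sum = 66.08
66.08 is ≥ 66 and < 85 → Merit

Merit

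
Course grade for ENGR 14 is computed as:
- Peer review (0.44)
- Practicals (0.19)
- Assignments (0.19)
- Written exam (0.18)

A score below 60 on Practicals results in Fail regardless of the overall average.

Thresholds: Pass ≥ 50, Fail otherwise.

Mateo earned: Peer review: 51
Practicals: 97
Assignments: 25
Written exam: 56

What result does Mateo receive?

Pass

Practicals score 97 ≥ 60: minimum met.
Weighted total:
  Peer review 51 × 0.44 = 22.44
  Practicals 97 × 0.19 = 18.43
  Assignments 25 × 0.19 = 4.75
  Written exam 56 × 0.18 = 10.08
Sum = 55.7
55.7 ≥ 50 → Pass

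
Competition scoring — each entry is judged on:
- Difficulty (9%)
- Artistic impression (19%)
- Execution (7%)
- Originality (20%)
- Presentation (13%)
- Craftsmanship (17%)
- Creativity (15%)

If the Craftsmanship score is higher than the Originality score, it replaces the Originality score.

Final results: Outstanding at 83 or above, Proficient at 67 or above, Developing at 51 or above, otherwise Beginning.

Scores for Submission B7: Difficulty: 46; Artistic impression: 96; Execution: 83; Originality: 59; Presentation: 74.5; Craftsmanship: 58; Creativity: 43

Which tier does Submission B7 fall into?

Developing

Craftsmanship (58) ≤ Originality (59), so Originality stays at 59.
Weighted total:
  Difficulty 46 × 0.09 = 4.14
  Artistic impression 96 × 0.19 = 18.24
  Execution 83 × 0.07 = 5.81
  Originality 59 × 0.2 = 11.8
  Presentation 74.5 × 0.13 = 9.685
  Craftsmanship 58 × 0.17 = 9.86
  Creativity 43 × 0.15 = 6.45
Sum = 65.985
65.985 is ≥ 51 and < 67 → Developing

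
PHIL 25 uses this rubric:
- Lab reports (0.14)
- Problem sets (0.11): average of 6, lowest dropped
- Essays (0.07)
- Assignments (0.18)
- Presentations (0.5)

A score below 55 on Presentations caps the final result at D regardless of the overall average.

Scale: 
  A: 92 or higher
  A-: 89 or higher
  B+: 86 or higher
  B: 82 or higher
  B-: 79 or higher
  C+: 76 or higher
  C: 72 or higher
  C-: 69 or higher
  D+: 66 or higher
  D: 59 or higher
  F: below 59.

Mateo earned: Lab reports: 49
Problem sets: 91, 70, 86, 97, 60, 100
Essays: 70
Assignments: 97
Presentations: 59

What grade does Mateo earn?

D+

Problem sets: drop 60 → average of remaining 5 = 444/5 = 88.8
Presentations score 59 ≥ 55: minimum met.
Weighted total:
  Lab reports 49 × 0.14 = 6.86
  Problem sets 88.8 × 0.11 = 9.768
  Essays 70 × 0.07 = 4.9
  Assignments 97 × 0.18 = 17.46
  Presentations 59 × 0.5 = 29.5
Sum = 68.488
68.488 is ≥ 66 and < 69 → D+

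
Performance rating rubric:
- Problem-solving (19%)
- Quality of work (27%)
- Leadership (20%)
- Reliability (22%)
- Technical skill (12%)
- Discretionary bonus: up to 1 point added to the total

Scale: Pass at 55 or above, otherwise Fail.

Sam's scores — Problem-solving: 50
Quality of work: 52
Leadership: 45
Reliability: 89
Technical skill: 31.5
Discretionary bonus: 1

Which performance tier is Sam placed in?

Pass

Weighted total:
  Problem-solving 50 × 0.19 = 9.5
  Quality of work 52 × 0.27 = 14.04
  Leadership 45 × 0.2 = 9
  Reliability 89 × 0.22 = 19.58
  Technical skill 31.5 × 0.12 = 3.78
Sum = 55.9
Discretionary bonus: 55.9 + 1 = 56.9
56.9 ≥ 55 → Pass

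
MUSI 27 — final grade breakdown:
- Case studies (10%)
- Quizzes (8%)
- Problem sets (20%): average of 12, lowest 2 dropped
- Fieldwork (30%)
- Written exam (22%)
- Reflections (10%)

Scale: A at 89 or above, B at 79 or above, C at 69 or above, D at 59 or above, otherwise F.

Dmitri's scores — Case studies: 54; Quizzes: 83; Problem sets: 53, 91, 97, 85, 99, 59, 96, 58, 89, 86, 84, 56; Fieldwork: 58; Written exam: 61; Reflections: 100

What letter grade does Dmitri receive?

Problem sets: drop 53, 56 → average of remaining 10 = 844/10 = 84.4
Weighted total:
  Case studies 54 × 0.1 = 5.4
  Quizzes 83 × 0.08 = 6.64
  Problem sets 84.4 × 0.2 = 16.88
  Fieldwork 58 × 0.3 = 17.4
  Written exam 61 × 0.22 = 13.42
  Reflections 100 × 0.1 = 10
Sum = 69.74
69.74 is ≥ 69 and < 79 → C

C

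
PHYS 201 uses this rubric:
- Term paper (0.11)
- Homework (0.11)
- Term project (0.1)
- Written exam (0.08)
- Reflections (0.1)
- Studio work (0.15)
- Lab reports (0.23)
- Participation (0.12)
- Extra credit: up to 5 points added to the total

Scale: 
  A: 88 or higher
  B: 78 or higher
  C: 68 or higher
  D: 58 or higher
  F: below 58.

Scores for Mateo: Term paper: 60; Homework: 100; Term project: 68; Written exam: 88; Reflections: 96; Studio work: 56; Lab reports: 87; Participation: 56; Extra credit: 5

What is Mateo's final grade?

B

Weighted total:
  Term paper 60 × 0.11 = 6.6
  Homework 100 × 0.11 = 11
  Term project 68 × 0.1 = 6.8
  Written exam 88 × 0.08 = 7.04
  Reflections 96 × 0.1 = 9.6
  Studio work 56 × 0.15 = 8.4
  Lab reports 87 × 0.23 = 20.01
  Participation 56 × 0.12 = 6.72
Sum = 76.17
Extra credit: 76.17 + 5 = 81.17
81.17 is ≥ 78 and < 88 → B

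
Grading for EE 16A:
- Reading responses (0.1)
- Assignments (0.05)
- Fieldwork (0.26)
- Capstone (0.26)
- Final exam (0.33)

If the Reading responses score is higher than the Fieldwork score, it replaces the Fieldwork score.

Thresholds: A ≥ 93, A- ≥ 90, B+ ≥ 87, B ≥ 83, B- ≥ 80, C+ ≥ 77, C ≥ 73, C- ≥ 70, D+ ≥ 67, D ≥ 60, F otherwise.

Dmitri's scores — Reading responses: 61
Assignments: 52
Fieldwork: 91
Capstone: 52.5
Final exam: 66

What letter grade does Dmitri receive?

Reading responses (61) ≤ Fieldwork (91), so Fieldwork stays at 91.
Weighted total:
  Reading responses 61 × 0.1 = 6.1
  Assignments 52 × 0.05 = 2.6
  Fieldwork 91 × 0.26 = 23.66
  Capstone 52.5 × 0.26 = 13.65
  Final exam 66 × 0.33 = 21.78
Sum = 67.79
67.79 is ≥ 67 and < 70 → D+

D+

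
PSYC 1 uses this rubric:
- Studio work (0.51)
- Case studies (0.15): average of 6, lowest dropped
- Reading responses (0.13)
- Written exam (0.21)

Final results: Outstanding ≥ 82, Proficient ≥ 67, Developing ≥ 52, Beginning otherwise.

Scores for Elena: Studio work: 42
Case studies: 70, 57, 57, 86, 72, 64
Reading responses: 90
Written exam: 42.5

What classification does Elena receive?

Case studies: drop 57 → average of remaining 5 = 349/5 = 69.8
Weighted total:
  Studio work 42 × 0.51 = 21.42
  Case studies 69.8 × 0.15 = 10.47
  Reading responses 90 × 0.13 = 11.7
  Written exam 42.5 × 0.21 = 8.925
Sum = 52.515
52.515 is ≥ 52 and < 67 → Developing

Developing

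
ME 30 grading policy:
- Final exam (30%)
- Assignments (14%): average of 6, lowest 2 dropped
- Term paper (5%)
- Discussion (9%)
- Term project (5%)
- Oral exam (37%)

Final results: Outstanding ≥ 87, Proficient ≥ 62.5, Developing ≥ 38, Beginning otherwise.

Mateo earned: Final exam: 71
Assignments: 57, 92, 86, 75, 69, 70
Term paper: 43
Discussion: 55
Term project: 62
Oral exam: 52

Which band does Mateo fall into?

Assignments: drop 57, 69 → average of remaining 4 = 323/4 = 80.75
Weighted total:
  Final exam 71 × 0.3 = 21.3
  Assignments 80.75 × 0.14 = 11.305
  Term paper 43 × 0.05 = 2.15
  Discussion 55 × 0.09 = 4.95
  Term project 62 × 0.05 = 3.1
  Oral exam 52 × 0.37 = 19.24
Sum = 62.045
62.045 is ≥ 38 and < 62.5 → Developing

Developing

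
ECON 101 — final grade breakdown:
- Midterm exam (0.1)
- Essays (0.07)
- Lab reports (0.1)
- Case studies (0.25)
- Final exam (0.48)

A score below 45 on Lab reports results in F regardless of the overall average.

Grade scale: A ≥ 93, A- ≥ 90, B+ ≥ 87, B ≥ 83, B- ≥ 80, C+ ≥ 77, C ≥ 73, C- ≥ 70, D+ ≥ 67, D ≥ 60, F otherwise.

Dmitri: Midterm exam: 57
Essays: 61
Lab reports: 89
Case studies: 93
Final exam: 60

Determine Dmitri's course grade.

Lab reports score 89 ≥ 45: minimum met.
Weighted total:
  Midterm exam 57 × 0.1 = 5.7
  Essays 61 × 0.07 = 4.27
  Lab reports 89 × 0.1 = 8.9
  Case studies 93 × 0.25 = 23.25
  Final exam 60 × 0.48 = 28.8
Sum = 70.92
70.92 is ≥ 70 and < 73 → C-

C-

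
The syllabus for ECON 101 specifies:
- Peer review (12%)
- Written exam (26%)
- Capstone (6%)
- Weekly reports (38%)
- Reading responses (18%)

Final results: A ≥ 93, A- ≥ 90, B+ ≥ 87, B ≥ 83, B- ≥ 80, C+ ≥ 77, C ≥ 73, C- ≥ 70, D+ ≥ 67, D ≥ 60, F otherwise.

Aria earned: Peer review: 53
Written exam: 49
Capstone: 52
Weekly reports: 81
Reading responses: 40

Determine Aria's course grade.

Weighted total:
  Peer review 53 × 0.12 = 6.36
  Written exam 49 × 0.26 = 12.74
  Capstone 52 × 0.06 = 3.12
  Weekly reports 81 × 0.38 = 30.78
  Reading responses 40 × 0.18 = 7.2
Sum = 60.2
60.2 is ≥ 60 and < 67 → D

D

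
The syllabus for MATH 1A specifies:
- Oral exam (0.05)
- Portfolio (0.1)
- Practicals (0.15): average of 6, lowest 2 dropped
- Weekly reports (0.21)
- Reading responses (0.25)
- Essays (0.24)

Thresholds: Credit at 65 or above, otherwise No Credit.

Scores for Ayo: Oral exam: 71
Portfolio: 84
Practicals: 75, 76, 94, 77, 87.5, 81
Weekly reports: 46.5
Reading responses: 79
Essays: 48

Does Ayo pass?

Practicals: drop 75, 76 → average of remaining 4 = 339.5/4 = 84.875
Weighted total:
  Oral exam 71 × 0.05 = 3.55
  Portfolio 84 × 0.1 = 8.4
  Practicals 84.875 × 0.15 = 12.73125
  Weekly reports 46.5 × 0.21 = 9.765
  Reading responses 79 × 0.25 = 19.75
  Essays 48 × 0.24 = 11.52
Sum = 65.71625
65.71625 ≥ 65 → Credit

Credit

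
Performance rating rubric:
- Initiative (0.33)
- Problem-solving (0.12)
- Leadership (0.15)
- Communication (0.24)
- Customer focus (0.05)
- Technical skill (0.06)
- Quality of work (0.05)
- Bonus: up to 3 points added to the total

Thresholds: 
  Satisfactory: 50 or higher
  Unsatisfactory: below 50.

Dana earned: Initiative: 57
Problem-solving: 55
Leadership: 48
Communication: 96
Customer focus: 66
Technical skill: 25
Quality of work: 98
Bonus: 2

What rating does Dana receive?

Satisfactory

Weighted total:
  Initiative 57 × 0.33 = 18.81
  Problem-solving 55 × 0.12 = 6.6
  Leadership 48 × 0.15 = 7.2
  Communication 96 × 0.24 = 23.04
  Customer focus 66 × 0.05 = 3.3
  Technical skill 25 × 0.06 = 1.5
  Quality of work 98 × 0.05 = 4.9
Sum = 65.35
Bonus: 65.35 + 2 = 67.35
67.35 ≥ 50 → Satisfactory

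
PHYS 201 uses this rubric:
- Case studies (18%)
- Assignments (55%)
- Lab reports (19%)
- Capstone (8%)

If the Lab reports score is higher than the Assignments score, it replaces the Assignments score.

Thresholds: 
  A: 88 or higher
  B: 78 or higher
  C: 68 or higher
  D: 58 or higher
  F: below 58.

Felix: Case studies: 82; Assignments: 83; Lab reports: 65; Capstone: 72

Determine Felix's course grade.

Lab reports (65) ≤ Assignments (83), so Assignments stays at 83.
Weighted total:
  Case studies 82 × 0.18 = 14.76
  Assignments 83 × 0.55 = 45.65
  Lab reports 65 × 0.19 = 12.35
  Capstone 72 × 0.08 = 5.76
Sum = 78.52
78.52 is ≥ 78 and < 88 → B

B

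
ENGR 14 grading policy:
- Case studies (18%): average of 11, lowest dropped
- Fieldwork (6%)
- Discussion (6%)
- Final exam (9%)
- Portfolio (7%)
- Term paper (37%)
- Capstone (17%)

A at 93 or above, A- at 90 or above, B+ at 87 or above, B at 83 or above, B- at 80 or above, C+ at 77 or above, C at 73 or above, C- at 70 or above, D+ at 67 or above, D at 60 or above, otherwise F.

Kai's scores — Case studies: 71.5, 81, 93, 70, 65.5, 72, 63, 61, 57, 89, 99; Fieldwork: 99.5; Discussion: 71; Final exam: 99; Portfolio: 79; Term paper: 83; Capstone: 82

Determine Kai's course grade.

B

Case studies: drop 57 → average of remaining 10 = 765/10 = 76.5
Weighted total:
  Case studies 76.5 × 0.18 = 13.77
  Fieldwork 99.5 × 0.06 = 5.97
  Discussion 71 × 0.06 = 4.26
  Final exam 99 × 0.09 = 8.91
  Portfolio 79 × 0.07 = 5.53
  Term paper 83 × 0.37 = 30.71
  Capstone 82 × 0.17 = 13.94
Sum = 83.09
83.09 is ≥ 83 and < 87 → B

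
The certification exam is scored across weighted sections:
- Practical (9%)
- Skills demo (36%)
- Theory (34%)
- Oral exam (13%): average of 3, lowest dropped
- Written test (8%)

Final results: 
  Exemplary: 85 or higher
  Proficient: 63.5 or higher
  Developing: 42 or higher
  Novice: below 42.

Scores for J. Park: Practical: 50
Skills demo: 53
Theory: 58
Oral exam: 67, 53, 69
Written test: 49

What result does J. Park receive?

Developing

Oral exam: drop 53 → average of remaining 2 = 136/2 = 68
Weighted total:
  Practical 50 × 0.09 = 4.5
  Skills demo 53 × 0.36 = 19.08
  Theory 58 × 0.34 = 19.72
  Oral exam 68 × 0.13 = 8.84
  Written test 49 × 0.08 = 3.92
Sum = 56.06
56.06 is ≥ 42 and < 63.5 → Developing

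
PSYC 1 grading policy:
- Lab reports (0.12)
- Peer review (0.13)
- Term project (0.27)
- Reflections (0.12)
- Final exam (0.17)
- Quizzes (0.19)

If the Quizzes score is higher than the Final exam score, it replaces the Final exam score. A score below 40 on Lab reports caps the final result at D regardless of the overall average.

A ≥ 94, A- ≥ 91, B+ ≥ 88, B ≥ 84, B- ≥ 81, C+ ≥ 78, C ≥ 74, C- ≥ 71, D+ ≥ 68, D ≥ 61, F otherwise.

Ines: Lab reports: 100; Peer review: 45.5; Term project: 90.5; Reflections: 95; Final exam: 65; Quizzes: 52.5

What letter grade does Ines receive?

C

Quizzes (52.5) ≤ Final exam (65), so Final exam stays at 65.
Lab reports score 100 ≥ 40: minimum met.
Weighted total:
  Lab reports 100 × 0.12 = 12
  Peer review 45.5 × 0.13 = 5.915
  Term project 90.5 × 0.27 = 24.435
  Reflections 95 × 0.12 = 11.4
  Final exam 65 × 0.17 = 11.05
  Quizzes 52.5 × 0.19 = 9.975
Sum = 74.775
74.775 is ≥ 74 and < 78 → C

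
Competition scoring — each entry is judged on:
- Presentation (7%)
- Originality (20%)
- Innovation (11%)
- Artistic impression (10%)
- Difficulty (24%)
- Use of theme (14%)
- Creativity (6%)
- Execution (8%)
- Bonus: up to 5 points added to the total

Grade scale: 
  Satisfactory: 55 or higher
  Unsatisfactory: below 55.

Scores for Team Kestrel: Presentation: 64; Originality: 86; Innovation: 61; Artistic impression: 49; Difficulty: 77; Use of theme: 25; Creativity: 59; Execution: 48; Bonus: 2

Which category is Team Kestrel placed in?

Satisfactory

Weighted total:
  Presentation 64 × 0.07 = 4.48
  Originality 86 × 0.2 = 17.2
  Innovation 61 × 0.11 = 6.71
  Artistic impression 49 × 0.1 = 4.9
  Difficulty 77 × 0.24 = 18.48
  Use of theme 25 × 0.14 = 3.5
  Creativity 59 × 0.06 = 3.54
  Execution 48 × 0.08 = 3.84
Sum = 62.65
Bonus: 62.65 + 2 = 64.65
64.65 ≥ 55 → Satisfactory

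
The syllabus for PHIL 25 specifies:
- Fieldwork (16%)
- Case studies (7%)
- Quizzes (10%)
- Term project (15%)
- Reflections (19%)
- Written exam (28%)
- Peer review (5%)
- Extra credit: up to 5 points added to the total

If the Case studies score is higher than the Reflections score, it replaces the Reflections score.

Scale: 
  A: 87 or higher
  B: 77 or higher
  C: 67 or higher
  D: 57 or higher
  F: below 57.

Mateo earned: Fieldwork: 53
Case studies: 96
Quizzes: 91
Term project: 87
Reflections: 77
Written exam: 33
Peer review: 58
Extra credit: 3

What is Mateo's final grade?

C

Case studies (96) > Reflections (77), so Reflections counts as 96.
Weighted total:
  Fieldwork 53 × 0.16 = 8.48
  Case studies 96 × 0.07 = 6.72
  Quizzes 91 × 0.1 = 9.1
  Term project 87 × 0.15 = 13.05
  Reflections 96 × 0.19 = 18.24
  Written exam 33 × 0.28 = 9.24
  Peer review 58 × 0.05 = 2.9
Sum = 67.73
Extra credit: 67.73 + 3 = 70.73
70.73 is ≥ 67 and < 77 → C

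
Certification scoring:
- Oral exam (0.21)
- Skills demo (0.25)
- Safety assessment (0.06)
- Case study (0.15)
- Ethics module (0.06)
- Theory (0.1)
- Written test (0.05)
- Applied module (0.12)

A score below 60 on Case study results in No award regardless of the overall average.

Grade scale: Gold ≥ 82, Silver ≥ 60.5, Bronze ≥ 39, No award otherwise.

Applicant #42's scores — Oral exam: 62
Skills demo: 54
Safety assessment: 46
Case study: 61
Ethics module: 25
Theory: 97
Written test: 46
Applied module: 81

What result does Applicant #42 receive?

Silver

Case study score 61 ≥ 60: minimum met.
Weighted total:
  Oral exam 62 × 0.21 = 13.02
  Skills demo 54 × 0.25 = 13.5
  Safety assessment 46 × 0.06 = 2.76
  Case study 61 × 0.15 = 9.15
  Ethics module 25 × 0.06 = 1.5
  Theory 97 × 0.1 = 9.7
  Written test 46 × 0.05 = 2.3
  Applied module 81 × 0.12 = 9.72
Sum = 61.65
61.65 is ≥ 60.5 and < 82 → Silver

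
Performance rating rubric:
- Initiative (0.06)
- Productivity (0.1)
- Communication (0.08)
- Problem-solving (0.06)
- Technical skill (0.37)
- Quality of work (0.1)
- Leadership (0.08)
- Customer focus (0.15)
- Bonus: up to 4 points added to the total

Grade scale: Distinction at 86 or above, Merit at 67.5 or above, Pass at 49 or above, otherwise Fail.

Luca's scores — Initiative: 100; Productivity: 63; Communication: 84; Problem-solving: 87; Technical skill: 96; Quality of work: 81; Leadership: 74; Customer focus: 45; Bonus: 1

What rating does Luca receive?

Weighted total:
  Initiative 100 × 0.06 = 6
  Productivity 63 × 0.1 = 6.3
  Communication 84 × 0.08 = 6.72
  Problem-solving 87 × 0.06 = 5.22
  Technical skill 96 × 0.37 = 35.52
  Quality of work 81 × 0.1 = 8.1
  Leadership 74 × 0.08 = 5.92
  Customer focus 45 × 0.15 = 6.75
Sum = 80.53
Bonus: 80.53 + 1 = 81.53
81.53 is ≥ 67.5 and < 86 → Merit

Merit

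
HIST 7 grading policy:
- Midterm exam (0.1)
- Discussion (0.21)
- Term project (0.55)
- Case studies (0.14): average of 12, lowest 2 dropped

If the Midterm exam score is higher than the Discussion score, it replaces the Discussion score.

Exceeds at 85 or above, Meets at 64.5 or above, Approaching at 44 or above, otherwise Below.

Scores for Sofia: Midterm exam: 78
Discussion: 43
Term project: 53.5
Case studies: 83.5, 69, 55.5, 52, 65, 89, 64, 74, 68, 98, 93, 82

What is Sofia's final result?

Case studies: drop 52, 55.5 → average of remaining 10 = 785.5/10 = 78.55
Midterm exam (78) > Discussion (43), so Discussion counts as 78.
Weighted total:
  Midterm exam 78 × 0.1 = 7.8
  Discussion 78 × 0.21 = 16.38
  Term project 53.5 × 0.55 = 29.425
  Case studies 78.55 × 0.14 = 10.997
Sum = 64.602
64.602 is ≥ 64.5 and < 85 → Meets

Meets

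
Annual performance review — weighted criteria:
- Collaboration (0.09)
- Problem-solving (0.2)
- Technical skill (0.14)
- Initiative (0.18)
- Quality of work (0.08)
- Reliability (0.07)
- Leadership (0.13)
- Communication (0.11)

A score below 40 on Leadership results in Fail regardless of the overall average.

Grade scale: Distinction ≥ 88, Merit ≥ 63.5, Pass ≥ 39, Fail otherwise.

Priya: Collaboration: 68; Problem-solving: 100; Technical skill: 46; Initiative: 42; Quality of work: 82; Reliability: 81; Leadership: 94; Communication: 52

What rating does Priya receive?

Merit

Leadership score 94 ≥ 40: minimum met.
Weighted total:
  Collaboration 68 × 0.09 = 6.12
  Problem-solving 100 × 0.2 = 20
  Technical skill 46 × 0.14 = 6.44
  Initiative 42 × 0.18 = 7.56
  Quality of work 82 × 0.08 = 6.56
  Reliability 81 × 0.07 = 5.67
  Leadership 94 × 0.13 = 12.22
  Communication 52 × 0.11 = 5.72
Sum = 70.29
70.29 is ≥ 63.5 and < 88 → Merit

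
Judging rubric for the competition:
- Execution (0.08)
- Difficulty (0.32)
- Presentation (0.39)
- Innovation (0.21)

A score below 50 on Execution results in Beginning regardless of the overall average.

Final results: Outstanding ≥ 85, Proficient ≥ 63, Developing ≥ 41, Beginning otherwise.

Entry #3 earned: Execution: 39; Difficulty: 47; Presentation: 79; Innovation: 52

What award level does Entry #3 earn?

Execution score 39 < 50: minimum not met.
Weighted total:
  Execution 39 × 0.08 = 3.12
  Difficulty 47 × 0.32 = 15.04
  Presentation 79 × 0.39 = 30.81
  Innovation 52 × 0.21 = 10.92
Sum = 59.89
Because the Execution minimum was not met, the result is Beginning.

Beginning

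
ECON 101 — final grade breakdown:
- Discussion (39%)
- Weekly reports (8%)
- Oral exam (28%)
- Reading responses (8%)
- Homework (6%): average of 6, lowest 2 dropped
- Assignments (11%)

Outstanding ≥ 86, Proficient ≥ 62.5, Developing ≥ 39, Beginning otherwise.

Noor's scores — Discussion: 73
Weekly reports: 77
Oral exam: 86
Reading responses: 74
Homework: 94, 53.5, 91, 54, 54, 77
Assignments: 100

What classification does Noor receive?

Proficient

Homework: drop 53.5, 54 → average of remaining 4 = 316/4 = 79
Weighted total:
  Discussion 73 × 0.39 = 28.47
  Weekly reports 77 × 0.08 = 6.16
  Oral exam 86 × 0.28 = 24.08
  Reading responses 74 × 0.08 = 5.92
  Homework 79 × 0.06 = 4.74
  Assignments 100 × 0.11 = 11
Sum = 80.37
80.37 is ≥ 62.5 and < 86 → Proficient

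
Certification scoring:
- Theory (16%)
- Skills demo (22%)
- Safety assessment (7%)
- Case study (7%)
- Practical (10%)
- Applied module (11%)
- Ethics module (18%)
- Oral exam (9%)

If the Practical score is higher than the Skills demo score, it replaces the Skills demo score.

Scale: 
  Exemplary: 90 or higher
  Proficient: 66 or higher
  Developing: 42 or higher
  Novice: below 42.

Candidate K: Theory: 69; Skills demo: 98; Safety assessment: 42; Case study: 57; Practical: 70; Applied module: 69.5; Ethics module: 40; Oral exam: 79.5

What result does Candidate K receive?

Proficient

Practical (70) ≤ Skills demo (98), so Skills demo stays at 98.
Weighted total:
  Theory 69 × 0.16 = 11.04
  Skills demo 98 × 0.22 = 21.56
  Safety assessment 42 × 0.07 = 2.94
  Case study 57 × 0.07 = 3.99
  Practical 70 × 0.1 = 7
  Applied module 69.5 × 0.11 = 7.645
  Ethics module 40 × 0.18 = 7.2
  Oral exam 79.5 × 0.09 = 7.155
Sum = 68.53
68.53 is ≥ 66 and < 90 → Proficient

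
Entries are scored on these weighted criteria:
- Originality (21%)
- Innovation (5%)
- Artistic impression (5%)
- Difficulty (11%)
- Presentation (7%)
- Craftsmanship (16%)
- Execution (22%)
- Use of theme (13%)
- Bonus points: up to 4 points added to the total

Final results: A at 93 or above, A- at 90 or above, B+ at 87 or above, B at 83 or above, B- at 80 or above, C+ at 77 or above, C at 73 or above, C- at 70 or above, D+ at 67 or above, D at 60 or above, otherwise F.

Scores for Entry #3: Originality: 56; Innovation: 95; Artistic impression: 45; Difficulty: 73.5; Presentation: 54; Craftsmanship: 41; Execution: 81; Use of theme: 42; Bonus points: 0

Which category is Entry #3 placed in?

Weighted total:
  Originality 56 × 0.21 = 11.76
  Innovation 95 × 0.05 = 4.75
  Artistic impression 45 × 0.05 = 2.25
  Difficulty 73.5 × 0.11 = 8.085
  Presentation 54 × 0.07 = 3.78
  Craftsmanship 41 × 0.16 = 6.56
  Execution 81 × 0.22 = 17.82
  Use of theme 42 × 0.13 = 5.46
Sum = 60.465
Bonus points: 60.465 + 0 = 60.465
60.465 is ≥ 60 and < 67 → D

D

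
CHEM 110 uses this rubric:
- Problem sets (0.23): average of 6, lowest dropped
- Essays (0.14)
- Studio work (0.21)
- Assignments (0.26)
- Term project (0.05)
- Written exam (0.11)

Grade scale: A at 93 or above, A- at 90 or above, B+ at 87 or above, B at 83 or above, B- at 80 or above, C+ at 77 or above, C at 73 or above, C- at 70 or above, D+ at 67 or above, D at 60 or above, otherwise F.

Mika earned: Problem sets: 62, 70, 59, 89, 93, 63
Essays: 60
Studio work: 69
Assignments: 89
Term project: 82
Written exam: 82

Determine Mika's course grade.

Problem sets: drop 59 → average of remaining 5 = 377/5 = 75.4
Weighted total:
  Problem sets 75.4 × 0.23 = 17.342
  Essays 60 × 0.14 = 8.4
  Studio work 69 × 0.21 = 14.49
  Assignments 89 × 0.26 = 23.14
  Term project 82 × 0.05 = 4.1
  Written exam 82 × 0.11 = 9.02
Sum = 76.492
76.492 is ≥ 73 and < 77 → C

C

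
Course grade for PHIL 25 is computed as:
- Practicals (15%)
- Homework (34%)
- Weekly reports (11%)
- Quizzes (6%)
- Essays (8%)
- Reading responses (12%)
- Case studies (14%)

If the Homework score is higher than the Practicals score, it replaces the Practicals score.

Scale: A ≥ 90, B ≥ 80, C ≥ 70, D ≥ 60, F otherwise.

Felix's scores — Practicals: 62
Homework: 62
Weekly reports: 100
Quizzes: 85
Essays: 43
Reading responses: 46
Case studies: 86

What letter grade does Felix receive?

D

Homework (62) ≤ Practicals (62), so Practicals stays at 62.
Weighted total:
  Practicals 62 × 0.15 = 9.3
  Homework 62 × 0.34 = 21.08
  Weekly reports 100 × 0.11 = 11
  Quizzes 85 × 0.06 = 5.1
  Essays 43 × 0.08 = 3.44
  Reading responses 46 × 0.12 = 5.52
  Case studies 86 × 0.14 = 12.04
Sum = 67.48
67.48 is ≥ 60 and < 70 → D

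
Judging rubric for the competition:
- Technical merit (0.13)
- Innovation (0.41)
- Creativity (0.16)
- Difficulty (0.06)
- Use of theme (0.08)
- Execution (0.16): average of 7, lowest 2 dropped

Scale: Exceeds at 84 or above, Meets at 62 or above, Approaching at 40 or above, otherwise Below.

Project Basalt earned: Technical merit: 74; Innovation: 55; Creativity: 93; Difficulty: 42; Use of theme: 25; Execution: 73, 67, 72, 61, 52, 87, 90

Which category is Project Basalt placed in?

Execution: drop 52, 61 → average of remaining 5 = 389/5 = 77.8
Weighted total:
  Technical merit 74 × 0.13 = 9.62
  Innovation 55 × 0.41 = 22.55
  Creativity 93 × 0.16 = 14.88
  Difficulty 42 × 0.06 = 2.52
  Use of theme 25 × 0.08 = 2
  Execution 77.8 × 0.16 = 12.448
Sum = 64.018
64.018 is ≥ 62 and < 84 → Meets

Meets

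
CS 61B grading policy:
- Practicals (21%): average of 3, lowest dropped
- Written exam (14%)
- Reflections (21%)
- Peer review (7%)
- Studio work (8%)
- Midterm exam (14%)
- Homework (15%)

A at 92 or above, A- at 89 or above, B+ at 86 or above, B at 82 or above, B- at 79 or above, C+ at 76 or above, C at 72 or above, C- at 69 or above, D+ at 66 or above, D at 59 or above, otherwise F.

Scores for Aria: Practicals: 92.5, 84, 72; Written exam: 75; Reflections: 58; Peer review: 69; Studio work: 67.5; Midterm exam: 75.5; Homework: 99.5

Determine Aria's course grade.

C+

Practicals: drop 72 → average of remaining 2 = 176.5/2 = 88.25
Weighted total:
  Practicals 88.25 × 0.21 = 18.5325
  Written exam 75 × 0.14 = 10.5
  Reflections 58 × 0.21 = 12.18
  Peer review 69 × 0.07 = 4.83
  Studio work 67.5 × 0.08 = 5.4
  Midterm exam 75.5 × 0.14 = 10.57
  Homework 99.5 × 0.15 = 14.925
Sum = 76.9375
76.9375 is ≥ 76 and < 79 → C+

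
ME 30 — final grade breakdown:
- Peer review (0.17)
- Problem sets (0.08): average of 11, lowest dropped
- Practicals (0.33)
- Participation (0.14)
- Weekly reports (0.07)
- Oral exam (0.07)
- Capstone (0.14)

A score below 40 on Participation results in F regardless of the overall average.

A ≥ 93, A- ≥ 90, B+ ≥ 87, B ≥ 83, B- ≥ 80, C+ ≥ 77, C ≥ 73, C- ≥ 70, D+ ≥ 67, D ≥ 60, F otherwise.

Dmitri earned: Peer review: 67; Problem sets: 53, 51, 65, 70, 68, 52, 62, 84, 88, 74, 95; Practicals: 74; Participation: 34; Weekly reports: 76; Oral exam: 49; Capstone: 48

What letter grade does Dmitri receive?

Problem sets: drop 51 → average of remaining 10 = 711/10 = 71.1
Participation score 34 < 40: minimum not met.
Weighted total:
  Peer review 67 × 0.17 = 11.39
  Problem sets 71.1 × 0.08 = 5.688
  Practicals 74 × 0.33 = 24.42
  Participation 34 × 0.14 = 4.76
  Weekly reports 76 × 0.07 = 5.32
  Oral exam 49 × 0.07 = 3.43
  Capstone 48 × 0.14 = 6.72
Sum = 61.728
Because the Participation minimum was not met, the result is F.

F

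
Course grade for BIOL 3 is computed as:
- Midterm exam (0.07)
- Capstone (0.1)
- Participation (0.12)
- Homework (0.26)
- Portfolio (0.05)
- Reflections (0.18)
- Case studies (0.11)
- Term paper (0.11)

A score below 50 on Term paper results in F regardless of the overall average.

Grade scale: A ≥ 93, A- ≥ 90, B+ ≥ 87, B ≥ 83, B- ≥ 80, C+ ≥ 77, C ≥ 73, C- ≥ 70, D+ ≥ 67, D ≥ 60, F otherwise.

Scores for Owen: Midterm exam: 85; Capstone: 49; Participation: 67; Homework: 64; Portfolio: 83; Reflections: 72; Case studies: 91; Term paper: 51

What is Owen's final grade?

D+

Term paper score 51 ≥ 50: minimum met.
Weighted total:
  Midterm exam 85 × 0.07 = 5.95
  Capstone 49 × 0.1 = 4.9
  Participation 67 × 0.12 = 8.04
  Homework 64 × 0.26 = 16.64
  Portfolio 83 × 0.05 = 4.15
  Reflections 72 × 0.18 = 12.96
  Case studies 91 × 0.11 = 10.01
  Term paper 51 × 0.11 = 5.61
Sum = 68.26
68.26 is ≥ 67 and < 70 → D+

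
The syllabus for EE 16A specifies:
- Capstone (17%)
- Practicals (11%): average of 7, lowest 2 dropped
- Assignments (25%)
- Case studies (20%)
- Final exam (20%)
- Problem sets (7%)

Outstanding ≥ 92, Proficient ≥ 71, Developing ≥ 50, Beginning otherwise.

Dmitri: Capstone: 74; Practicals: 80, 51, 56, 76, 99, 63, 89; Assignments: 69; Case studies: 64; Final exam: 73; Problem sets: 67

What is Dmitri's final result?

Developing

Practicals: drop 51, 56 → average of remaining 5 = 407/5 = 81.4
Weighted total:
  Capstone 74 × 0.17 = 12.58
  Practicals 81.4 × 0.11 = 8.954
  Assignments 69 × 0.25 = 17.25
  Case studies 64 × 0.2 = 12.8
  Final exam 73 × 0.2 = 14.6
  Problem sets 67 × 0.07 = 4.69
Sum = 70.874
70.874 is ≥ 50 and < 71 → Developing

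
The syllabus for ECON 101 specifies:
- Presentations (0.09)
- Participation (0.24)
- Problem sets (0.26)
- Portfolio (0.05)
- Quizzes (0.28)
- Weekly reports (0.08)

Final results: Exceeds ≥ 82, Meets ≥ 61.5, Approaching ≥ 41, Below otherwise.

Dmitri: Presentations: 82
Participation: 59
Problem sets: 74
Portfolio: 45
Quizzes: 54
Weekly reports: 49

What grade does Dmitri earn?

Weighted total:
  Presentations 82 × 0.09 = 7.38
  Participation 59 × 0.24 = 14.16
  Problem sets 74 × 0.26 = 19.24
  Portfolio 45 × 0.05 = 2.25
  Quizzes 54 × 0.28 = 15.12
  Weekly reports 49 × 0.08 = 3.92
Sum = 62.07
62.07 is ≥ 61.5 and < 82 → Meets

Meets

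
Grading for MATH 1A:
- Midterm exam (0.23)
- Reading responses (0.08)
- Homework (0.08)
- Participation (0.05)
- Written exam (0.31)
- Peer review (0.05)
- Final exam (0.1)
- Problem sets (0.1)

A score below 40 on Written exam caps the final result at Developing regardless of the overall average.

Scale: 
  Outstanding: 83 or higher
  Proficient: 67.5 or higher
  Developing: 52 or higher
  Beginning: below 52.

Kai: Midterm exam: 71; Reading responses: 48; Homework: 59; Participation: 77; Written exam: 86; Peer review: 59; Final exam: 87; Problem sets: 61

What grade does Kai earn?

Written exam score 86 ≥ 40: minimum met.
Weighted total:
  Midterm exam 71 × 0.23 = 16.33
  Reading responses 48 × 0.08 = 3.84
  Homework 59 × 0.08 = 4.72
  Participation 77 × 0.05 = 3.85
  Written exam 86 × 0.31 = 26.66
  Peer review 59 × 0.05 = 2.95
  Final exam 87 × 0.1 = 8.7
  Problem sets 61 × 0.1 = 6.1
Sum = 73.15
73.15 is ≥ 67.5 and < 83 → Proficient

Proficient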